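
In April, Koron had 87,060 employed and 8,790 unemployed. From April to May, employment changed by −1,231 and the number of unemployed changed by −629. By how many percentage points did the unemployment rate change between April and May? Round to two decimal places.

The unemployment rate changed by −0.49 percentage points.

April: labor force = 87,060 + 8,790 = 95,850; u = 8,790/95,850 = 9.17%.
May: labor force = 85,829 + 8,161 = 93,990; u = 8,161/93,990 = 8.68%.
Change = 8.68% − 9.17% = −0.49 pp.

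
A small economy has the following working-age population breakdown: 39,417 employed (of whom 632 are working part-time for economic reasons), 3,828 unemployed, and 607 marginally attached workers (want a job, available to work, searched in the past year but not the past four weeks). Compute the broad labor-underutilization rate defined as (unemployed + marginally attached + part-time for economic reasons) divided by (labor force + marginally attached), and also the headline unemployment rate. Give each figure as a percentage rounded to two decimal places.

Labor force = 39,417 + 3,828 = 43,245.
Numerator = 3,828 + 607 + 632 = 5,067.
Denominator = 43,245 + 607 = 43,852.
Broad rate = 5,067 / 43,852 = 11.55%.
Headline unemployment rate = 3,828 / 43,245 = 8.85%.

Broad underutilization rate ≈ 11.55%; headline unemployment rate ≈ 8.85%.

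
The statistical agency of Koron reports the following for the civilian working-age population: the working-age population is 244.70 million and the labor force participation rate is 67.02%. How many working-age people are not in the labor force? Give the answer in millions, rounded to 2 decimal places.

Share not in the labor force = 1 − 0.6702 = 0.3298.
Not in labor force = 0.3298 × 244.70 ≈ 80.70 million.

About 80.70 million are not in the labor force.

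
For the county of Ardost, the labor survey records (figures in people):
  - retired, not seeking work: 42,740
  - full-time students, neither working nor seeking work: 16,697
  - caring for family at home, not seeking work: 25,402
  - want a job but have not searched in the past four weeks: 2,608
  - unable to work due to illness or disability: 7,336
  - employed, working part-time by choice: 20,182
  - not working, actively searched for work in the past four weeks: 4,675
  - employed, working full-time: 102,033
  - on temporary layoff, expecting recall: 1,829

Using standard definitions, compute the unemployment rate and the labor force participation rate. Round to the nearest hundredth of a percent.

Unemployment rate ≈ 5.05%; labor force participation rate ≈ 57.59%.

Employed = 20,182 + 102,033 = 122,215.
Unemployed = 4,675 + 1,829 = 6,504 (jobless and actively searching, or on temporary layoff).
Labor force = 122,215 + 6,504 = 128,719.
Not in labor force = 42,740 + 16,697 + 25,402 + 2,608 + 7,336 = 94,783 (those not working and not actively searching are outside the labor force — including those who want a job but have given up searching).
Civilian working-age population = 128,719 + 94,783 = 223,502.
Unemployment rate = 6,504 / 128,719 = 5.05%.
Labor force participation rate = 128,719 / 223,502 = 57.59%.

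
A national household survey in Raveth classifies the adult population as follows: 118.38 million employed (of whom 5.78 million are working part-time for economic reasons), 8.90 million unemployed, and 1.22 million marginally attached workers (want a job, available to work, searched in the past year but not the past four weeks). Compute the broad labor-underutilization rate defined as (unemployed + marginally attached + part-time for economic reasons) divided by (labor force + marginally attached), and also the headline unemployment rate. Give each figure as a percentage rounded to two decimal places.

Labor force = 118.38 + 8.90 = 127.28 million.
Numerator = 8.90 + 1.22 + 5.78 = 15.90 million.
Denominator = 127.28 + 1.22 = 128.50 million.
Broad rate = 15.90 / 128.50 = 12.37%.
Headline unemployment rate = 8.90 / 127.28 = 6.99%.

Broad underutilization rate ≈ 12.37%; headline unemployment rate ≈ 6.99%.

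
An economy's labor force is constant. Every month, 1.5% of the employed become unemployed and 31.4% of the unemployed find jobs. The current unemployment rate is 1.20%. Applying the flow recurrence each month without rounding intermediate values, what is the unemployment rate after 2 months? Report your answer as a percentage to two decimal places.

With a fixed labor force, u_{t+1} = u_t + s·(1−u_t) − f·u_t = u_t·(1−s−f) + s.
Here 1−s−f = 0.671 and s = 0.015.
u_1 = 0.012000 × 0.671 + 0.015 = 0.023052.
u_2 = 0.023052 × 0.671 + 0.015 = 0.030468.

Unemployment rate after two months ≈ 3.05%.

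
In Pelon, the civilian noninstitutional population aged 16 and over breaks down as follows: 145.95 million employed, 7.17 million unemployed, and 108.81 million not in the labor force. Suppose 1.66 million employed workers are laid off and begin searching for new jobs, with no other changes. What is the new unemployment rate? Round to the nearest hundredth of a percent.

New unemployment rate ≈ 5.77%.

Initially, labor force = 145.95 + 7.17 = 153.12 million, so u = 7.17/153.12 = 4.68%.
After the change, employed falls and unemployed rises by 1.66; labor force unchanged → E = 144.29, U = 8.83, labor force = 153.12 million.
New unemployment rate = 8.83 / 153.12 = 5.77%.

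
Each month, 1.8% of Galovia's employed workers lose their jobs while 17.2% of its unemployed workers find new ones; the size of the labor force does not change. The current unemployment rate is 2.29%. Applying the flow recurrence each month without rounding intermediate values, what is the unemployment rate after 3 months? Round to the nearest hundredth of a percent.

Unemployment rate after three months ≈ 5.66%.

With a fixed labor force, u_{t+1} = u_t + s·(1−u_t) − f·u_t = u_t·(1−s−f) + s.
Here 1−s−f = 0.810 and s = 0.018.
u_1 = 0.022900 × 0.810 + 0.018 = 0.036549.
u_2 = 0.036549 × 0.810 + 0.018 = 0.047605.
u_3 = 0.047605 × 0.810 + 0.018 = 0.056560.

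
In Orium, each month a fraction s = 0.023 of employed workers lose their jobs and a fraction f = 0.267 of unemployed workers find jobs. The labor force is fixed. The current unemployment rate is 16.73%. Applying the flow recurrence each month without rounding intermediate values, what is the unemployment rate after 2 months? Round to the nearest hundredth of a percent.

With a fixed labor force, u_{t+1} = u_t + s·(1−u_t) − f·u_t = u_t·(1−s−f) + s.
Here 1−s−f = 0.710 and s = 0.023.
u_1 = 0.167300 × 0.710 + 0.023 = 0.141783.
u_2 = 0.141783 × 0.710 + 0.023 = 0.123666.

Unemployment rate after two months ≈ 12.37%.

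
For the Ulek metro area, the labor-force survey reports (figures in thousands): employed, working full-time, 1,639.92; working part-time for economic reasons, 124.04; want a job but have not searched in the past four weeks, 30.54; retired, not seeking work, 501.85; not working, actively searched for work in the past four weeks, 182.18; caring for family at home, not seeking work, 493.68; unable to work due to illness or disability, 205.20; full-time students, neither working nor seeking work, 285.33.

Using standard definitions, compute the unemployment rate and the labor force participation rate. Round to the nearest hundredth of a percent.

Unemployment rate ≈ 9.36%; labor force participation rate ≈ 56.20%.

Employed = 1,639.92 + 124.04 = 1,763.96 thousand (anyone who worked, including part-time for economic reasons, counts as employed).
Unemployed = 182.18 thousand.
Labor force = 1,763.96 + 182.18 = 1,946.14 thousand.
Not in labor force = 30.54 + 501.85 + 493.68 + 205.20 + 285.33 = 1,516.60 thousand (those not working and not actively searching are outside the labor force — including those who want a job but have given up searching).
Civilian working-age population = 1,946.14 + 1,516.60 = 3,462.74 thousand.
Unemployment rate = 182.18 / 1,946.14 = 9.36%.
Labor force participation rate = 1,946.14 / 3,462.74 = 56.20%.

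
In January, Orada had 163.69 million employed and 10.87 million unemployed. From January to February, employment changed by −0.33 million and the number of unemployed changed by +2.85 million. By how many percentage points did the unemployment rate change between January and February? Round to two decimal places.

The unemployment rate changed by +1.52 percentage points.

January: labor force = 163.69 + 10.87 = 174.56; u = 10.87/174.56 = 6.23%.
February: labor force = 163.36 + 13.72 = 177.08; u = 13.72/177.08 = 7.75%.
Change = 7.75% − 6.23% = +1.52 pp.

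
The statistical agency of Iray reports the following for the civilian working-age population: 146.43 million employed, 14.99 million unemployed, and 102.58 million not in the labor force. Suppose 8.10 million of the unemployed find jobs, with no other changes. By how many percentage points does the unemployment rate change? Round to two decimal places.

The unemployment rate changes by −5.02 percentage points.

Initially, labor force = 146.43 + 14.99 = 161.42 million, so u = 14.99/161.42 = 9.29%.
After the change, unemployed falls and employed rises by 8.10; labor force unchanged → E = 154.53, U = 6.89, labor force = 161.42 million.
New unemployment rate = 6.89 / 161.42 = 4.27%.
Change = 4.27% − 9.29% = −5.02 percentage points.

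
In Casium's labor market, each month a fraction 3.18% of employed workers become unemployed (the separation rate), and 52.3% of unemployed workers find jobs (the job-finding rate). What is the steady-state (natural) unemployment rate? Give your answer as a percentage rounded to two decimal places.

At steady state the flows balance: s·E = f·U, so U/(E+U) = s/(s+f).
u* = 3.18 / (3.18 + 52.3) = 3.18 / 55.48 = 5.73%.

Steady-state unemployment rate ≈ 5.73%.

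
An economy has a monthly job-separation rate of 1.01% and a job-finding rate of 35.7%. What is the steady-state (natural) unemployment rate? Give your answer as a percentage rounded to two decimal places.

At steady state the flows balance: s·E = f·U, so U/(E+U) = s/(s+f).
u* = 1.01 / (1.01 + 35.7) = 1.01 / 36.71 = 2.75%.

Steady-state unemployment rate ≈ 2.75%.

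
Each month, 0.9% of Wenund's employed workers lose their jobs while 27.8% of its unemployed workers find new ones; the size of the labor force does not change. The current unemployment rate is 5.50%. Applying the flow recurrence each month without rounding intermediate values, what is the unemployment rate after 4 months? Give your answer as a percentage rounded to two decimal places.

Unemployment rate after four months ≈ 3.75%.

With a fixed labor force, u_{t+1} = u_t + s·(1−u_t) − f·u_t = u_t·(1−s−f) + s.
Here 1−s−f = 0.713 and s = 0.009.
u_1 = 0.055000 × 0.713 + 0.009 = 0.048215.
u_2 = 0.048215 × 0.713 + 0.009 = 0.043377.
u_3 = 0.043377 × 0.713 + 0.009 = 0.039928.
u_4 = 0.039928 × 0.713 + 0.009 = 0.037469.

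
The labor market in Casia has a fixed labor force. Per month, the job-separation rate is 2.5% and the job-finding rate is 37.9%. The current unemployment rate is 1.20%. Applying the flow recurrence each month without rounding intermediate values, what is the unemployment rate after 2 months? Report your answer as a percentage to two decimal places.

With a fixed labor force, u_{t+1} = u_t + s·(1−u_t) − f·u_t = u_t·(1−s−f) + s.
Here 1−s−f = 0.596 and s = 0.025.
u_1 = 0.012000 × 0.596 + 0.025 = 0.032152.
u_2 = 0.032152 × 0.596 + 0.025 = 0.044163.

Unemployment rate after two months ≈ 4.42%.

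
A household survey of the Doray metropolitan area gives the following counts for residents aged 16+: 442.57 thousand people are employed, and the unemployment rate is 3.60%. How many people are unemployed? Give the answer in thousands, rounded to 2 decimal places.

Let U be the number unemployed. The labor force is E + U, and U/(E+U) = 0.0360.
So U = 0.0360 × 442.57 / (1 − 0.0360) = 15.9325 / 0.9640 ≈ 16.53 thousand.

About 16.53 thousand are unemployed.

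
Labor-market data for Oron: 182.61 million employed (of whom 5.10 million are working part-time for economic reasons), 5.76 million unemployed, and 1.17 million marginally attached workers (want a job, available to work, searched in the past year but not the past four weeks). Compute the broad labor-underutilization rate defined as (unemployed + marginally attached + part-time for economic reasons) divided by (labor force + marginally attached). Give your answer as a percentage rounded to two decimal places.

Broad underutilization rate ≈ 6.35%.

Labor force = 182.61 + 5.76 = 188.37 million.
Numerator = 5.76 + 1.17 + 5.10 = 12.03 million.
Denominator = 188.37 + 1.17 = 189.54 million.
Broad rate = 12.03 / 189.54 = 6.35%.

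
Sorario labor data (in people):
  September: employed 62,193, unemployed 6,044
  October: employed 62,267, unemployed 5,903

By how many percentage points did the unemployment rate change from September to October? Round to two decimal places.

The unemployment rate changed by −0.20 percentage points.

September: labor force = 62,193 + 6,044 = 68,237; u = 6,044/68,237 = 8.86%.
October: labor force = 62,267 + 5,903 = 68,170; u = 5,903/68,170 = 8.66%.
Change = 8.66% − 8.86% = −0.20 pp.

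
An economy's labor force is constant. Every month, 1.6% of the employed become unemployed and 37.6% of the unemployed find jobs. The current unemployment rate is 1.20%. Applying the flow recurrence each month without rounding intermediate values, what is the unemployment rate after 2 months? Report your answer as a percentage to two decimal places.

With a fixed labor force, u_{t+1} = u_t + s·(1−u_t) − f·u_t = u_t·(1−s−f) + s.
Here 1−s−f = 0.608 and s = 0.016.
u_1 = 0.012000 × 0.608 + 0.016 = 0.023296.
u_2 = 0.023296 × 0.608 + 0.016 = 0.030164.

Unemployment rate after two months ≈ 3.02%.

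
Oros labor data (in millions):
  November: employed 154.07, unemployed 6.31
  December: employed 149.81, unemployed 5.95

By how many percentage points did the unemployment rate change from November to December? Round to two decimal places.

The unemployment rate changed by −0.11 percentage points.

November: labor force = 154.07 + 6.31 = 160.38; u = 6.31/160.38 = 3.93%.
December: labor force = 149.81 + 5.95 = 155.76; u = 5.95/155.76 = 3.82%.
Change = 3.82% − 3.93% = −0.11 pp.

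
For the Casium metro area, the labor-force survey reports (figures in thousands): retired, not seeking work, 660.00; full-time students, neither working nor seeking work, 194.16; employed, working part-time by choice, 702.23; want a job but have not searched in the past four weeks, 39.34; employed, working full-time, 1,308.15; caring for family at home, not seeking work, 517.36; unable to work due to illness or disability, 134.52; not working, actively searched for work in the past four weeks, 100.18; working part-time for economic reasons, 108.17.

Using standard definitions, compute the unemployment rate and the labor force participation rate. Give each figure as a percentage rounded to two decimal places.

Unemployment rate ≈ 4.52%; labor force participation rate ≈ 58.94%.

Employed = 702.23 + 1,308.15 + 108.17 = 2,118.55 thousand (anyone who worked, including part-time for economic reasons, counts as employed).
Unemployed = 100.18 thousand.
Labor force = 2,118.55 + 100.18 = 2,218.73 thousand.
Not in labor force = 660.00 + 194.16 + 39.34 + 517.36 + 134.52 = 1,545.38 thousand (those not working and not actively searching are outside the labor force — including those who want a job but have given up searching).
Civilian working-age population = 2,218.73 + 1,545.38 = 3,764.11 thousand.
Unemployment rate = 100.18 / 2,218.73 = 4.52%.
Labor force participation rate = 2,218.73 / 3,764.11 = 58.94%.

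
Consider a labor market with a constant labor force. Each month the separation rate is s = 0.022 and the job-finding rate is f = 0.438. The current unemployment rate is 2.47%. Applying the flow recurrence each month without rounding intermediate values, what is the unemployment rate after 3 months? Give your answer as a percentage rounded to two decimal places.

Unemployment rate after three months ≈ 4.42%.

With a fixed labor force, u_{t+1} = u_t + s·(1−u_t) − f·u_t = u_t·(1−s−f) + s.
Here 1−s−f = 0.540 and s = 0.022.
u_1 = 0.024700 × 0.540 + 0.022 = 0.035338.
u_2 = 0.035338 × 0.540 + 0.022 = 0.041083.
u_3 = 0.041083 × 0.540 + 0.022 = 0.044185.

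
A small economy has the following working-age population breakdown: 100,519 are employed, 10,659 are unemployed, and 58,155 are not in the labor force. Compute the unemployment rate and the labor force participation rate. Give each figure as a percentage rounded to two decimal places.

Labor force = employed + unemployed = 100,519 + 10,659 = 111,178.
Working-age population = 111,178 + 58,155 = 169,333.
Unemployment rate = 10,659 / 111,178 = 9.59%.
Labor force participation rate = 111,178 / 169,333 = 65.66%.

Unemployment rate ≈ 9.59%; labor force participation rate ≈ 65.66%.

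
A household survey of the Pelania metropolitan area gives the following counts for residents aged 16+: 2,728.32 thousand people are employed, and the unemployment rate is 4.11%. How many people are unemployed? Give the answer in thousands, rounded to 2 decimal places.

About 116.94 thousand are unemployed.

Let U be the number unemployed. The labor force is E + U, and U/(E+U) = 0.0411.
So U = 0.0411 × 2,728.32 / (1 − 0.0411) = 112.1340 / 0.9589 ≈ 116.94 thousand.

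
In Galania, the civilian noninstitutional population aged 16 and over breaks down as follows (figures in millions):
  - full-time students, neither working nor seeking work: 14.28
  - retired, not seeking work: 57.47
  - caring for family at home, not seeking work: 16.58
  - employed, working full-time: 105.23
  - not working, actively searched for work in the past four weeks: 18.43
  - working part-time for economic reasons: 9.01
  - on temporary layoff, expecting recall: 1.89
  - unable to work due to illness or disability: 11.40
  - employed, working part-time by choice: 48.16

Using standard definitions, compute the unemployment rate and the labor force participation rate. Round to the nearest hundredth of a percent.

Employed = 105.23 + 9.01 + 48.16 = 162.40 million (anyone who worked, including part-time for economic reasons, counts as employed).
Unemployed = 18.43 + 1.89 = 20.32 million (jobless and actively searching, or on temporary layoff).
Labor force = 162.40 + 20.32 = 182.72 million.
Not in labor force = 14.28 + 57.47 + 16.58 + 11.40 = 99.73 million (those not working and not actively searching are outside the labor force).
Civilian working-age population = 182.72 + 99.73 = 282.45 million.
Unemployment rate = 20.32 / 182.72 = 11.12%.
Labor force participation rate = 182.72 / 282.45 = 64.69%.

Unemployment rate ≈ 11.12%; labor force participation rate ≈ 64.69%.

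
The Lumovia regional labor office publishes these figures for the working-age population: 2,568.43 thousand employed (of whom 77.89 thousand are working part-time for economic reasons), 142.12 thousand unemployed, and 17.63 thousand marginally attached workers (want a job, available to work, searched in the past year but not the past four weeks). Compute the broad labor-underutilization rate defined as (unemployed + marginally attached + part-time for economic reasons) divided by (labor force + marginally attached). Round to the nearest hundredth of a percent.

Broad underutilization rate ≈ 8.71%.

Labor force = 2,568.43 + 142.12 = 2,710.55 thousand.
Numerator = 142.12 + 17.63 + 77.89 = 237.64 thousand.
Denominator = 2,710.55 + 17.63 = 2,728.18 thousand.
Broad rate = 237.64 / 2,728.18 = 8.71%.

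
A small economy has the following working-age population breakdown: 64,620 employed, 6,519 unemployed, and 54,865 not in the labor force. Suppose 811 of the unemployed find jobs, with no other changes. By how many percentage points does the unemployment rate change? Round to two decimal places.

The unemployment rate changes by −1.14 percentage points.

Initially, labor force = 64,620 + 6,519 = 71,139, so u = 6,519/71,139 = 9.16%.
After the change, unemployed falls and employed rises by 811; labor force unchanged → E = 65,431, U = 5,708, labor force = 71,139.
New unemployment rate = 5,708 / 71,139 = 8.02%.
Change = 8.02% − 9.16% = −1.14 percentage points.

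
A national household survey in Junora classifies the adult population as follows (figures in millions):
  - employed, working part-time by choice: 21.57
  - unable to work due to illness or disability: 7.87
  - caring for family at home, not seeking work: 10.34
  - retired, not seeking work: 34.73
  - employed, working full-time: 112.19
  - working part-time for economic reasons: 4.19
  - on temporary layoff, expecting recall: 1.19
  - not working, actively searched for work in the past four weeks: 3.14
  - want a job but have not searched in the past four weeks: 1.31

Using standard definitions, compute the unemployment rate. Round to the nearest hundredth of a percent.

Unemployment rate ≈ 3.04%.

Employed = 21.57 + 112.19 + 4.19 = 137.95 million (anyone who worked, including part-time for economic reasons, counts as employed).
Unemployed = 1.19 + 3.14 = 4.33 million (jobless and actively searching, or on temporary layoff).
Labor force = 137.95 + 4.33 = 142.28 million.
Unemployment rate = 4.33 / 142.28 = 3.04%.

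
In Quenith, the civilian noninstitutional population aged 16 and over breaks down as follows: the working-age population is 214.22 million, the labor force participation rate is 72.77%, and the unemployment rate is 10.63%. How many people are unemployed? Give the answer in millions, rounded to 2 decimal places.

Labor force = 0.7277 × 214.22 = 155.89 million.
Unemployed = 0.1063 × 155.89 ≈ 16.57 million.

About 16.57 million are unemployed.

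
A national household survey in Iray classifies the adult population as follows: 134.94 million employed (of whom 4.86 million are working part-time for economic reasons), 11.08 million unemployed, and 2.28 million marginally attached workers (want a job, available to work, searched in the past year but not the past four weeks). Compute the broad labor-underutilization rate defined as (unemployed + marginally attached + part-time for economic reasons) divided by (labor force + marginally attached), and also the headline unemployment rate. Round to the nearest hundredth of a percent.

Broad underutilization rate ≈ 12.29%; headline unemployment rate ≈ 7.59%.

Labor force = 134.94 + 11.08 = 146.02 million.
Numerator = 11.08 + 2.28 + 4.86 = 18.22 million.
Denominator = 146.02 + 2.28 = 148.30 million.
Broad rate = 18.22 / 148.30 = 12.29%.
Headline unemployment rate = 11.08 / 146.02 = 7.59%.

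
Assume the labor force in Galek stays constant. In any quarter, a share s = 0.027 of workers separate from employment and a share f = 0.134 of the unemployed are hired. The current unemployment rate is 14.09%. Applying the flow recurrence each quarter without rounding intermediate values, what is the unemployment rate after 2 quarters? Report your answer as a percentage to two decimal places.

With a fixed labor force, u_{t+1} = u_t + s·(1−u_t) − f·u_t = u_t·(1−s−f) + s.
Here 1−s−f = 0.839 and s = 0.027.
u_1 = 0.140900 × 0.839 + 0.027 = 0.145215.
u_2 = 0.145215 × 0.839 + 0.027 = 0.148835.

Unemployment rate after two quarters ≈ 14.88%.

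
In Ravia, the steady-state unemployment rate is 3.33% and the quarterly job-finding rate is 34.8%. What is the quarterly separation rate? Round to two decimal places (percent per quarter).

Separation rate ≈ 1.20% per quarter.

From u* = s/(s+f): s = u·f/(1−u).
s = 0.0333 × 34.8 / (1 − 0.0333) = 1.1588 / 0.9667 ≈ 1.20% per quarter.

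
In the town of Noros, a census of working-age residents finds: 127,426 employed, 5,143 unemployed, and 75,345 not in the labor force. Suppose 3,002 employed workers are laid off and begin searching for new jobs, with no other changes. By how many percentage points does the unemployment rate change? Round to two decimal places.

Initially, labor force = 127,426 + 5,143 = 132,569, so u = 5,143/132,569 = 3.88%.
After the change, employed falls and unemployed rises by 3,002; labor force unchanged → E = 124,424, U = 8,145, labor force = 132,569.
New unemployment rate = 8,145 / 132,569 = 6.14%.
Change = 6.14% − 3.88% = +2.26 percentage points.

The unemployment rate changes by +2.26 percentage points.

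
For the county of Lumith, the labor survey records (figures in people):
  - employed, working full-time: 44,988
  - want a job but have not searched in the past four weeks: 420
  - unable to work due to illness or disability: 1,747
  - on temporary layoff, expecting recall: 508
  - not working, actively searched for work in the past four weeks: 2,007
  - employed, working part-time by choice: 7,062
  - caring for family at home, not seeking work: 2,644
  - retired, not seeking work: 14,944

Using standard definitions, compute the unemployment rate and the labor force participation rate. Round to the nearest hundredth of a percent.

Employed = 44,988 + 7,062 = 52,050.
Unemployed = 508 + 2,007 = 2,515 (jobless and actively searching, or on temporary layoff).
Labor force = 52,050 + 2,515 = 54,565.
Not in labor force = 420 + 1,747 + 2,644 + 14,944 = 19,755 (those not working and not actively searching are outside the labor force — including those who want a job but have given up searching).
Civilian working-age population = 54,565 + 19,755 = 74,320.
Unemployment rate = 2,515 / 54,565 = 4.61%.
Labor force participation rate = 54,565 / 74,320 = 73.42%.

Unemployment rate ≈ 4.61%; labor force participation rate ≈ 73.42%.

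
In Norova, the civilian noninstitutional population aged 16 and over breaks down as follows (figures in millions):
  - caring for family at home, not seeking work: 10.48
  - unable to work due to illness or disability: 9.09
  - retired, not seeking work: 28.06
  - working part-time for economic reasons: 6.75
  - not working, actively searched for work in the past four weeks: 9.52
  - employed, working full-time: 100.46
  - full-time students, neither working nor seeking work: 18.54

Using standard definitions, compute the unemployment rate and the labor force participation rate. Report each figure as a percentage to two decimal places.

Employed = 6.75 + 100.46 = 107.21 million (anyone who worked, including part-time for economic reasons, counts as employed).
Unemployed = 9.52 million.
Labor force = 107.21 + 9.52 = 116.73 million.
Not in labor force = 10.48 + 9.09 + 28.06 + 18.54 = 66.17 million (those not working and not actively searching are outside the labor force).
Civilian working-age population = 116.73 + 66.17 = 182.90 million.
Unemployment rate = 9.52 / 116.73 = 8.16%.
Labor force participation rate = 116.73 / 182.90 = 63.82%.

Unemployment rate ≈ 8.16%; labor force participation rate ≈ 63.82%.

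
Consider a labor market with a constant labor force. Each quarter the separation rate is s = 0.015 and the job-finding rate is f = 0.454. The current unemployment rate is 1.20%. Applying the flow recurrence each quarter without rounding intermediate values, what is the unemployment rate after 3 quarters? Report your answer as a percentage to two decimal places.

With a fixed labor force, u_{t+1} = u_t + s·(1−u_t) − f·u_t = u_t·(1−s−f) + s.
Here 1−s−f = 0.531 and s = 0.015.
u_1 = 0.012000 × 0.531 + 0.015 = 0.021372.
u_2 = 0.021372 × 0.531 + 0.015 = 0.026349.
u_3 = 0.026349 × 0.531 + 0.015 = 0.028991.

Unemployment rate after three quarters ≈ 2.90%.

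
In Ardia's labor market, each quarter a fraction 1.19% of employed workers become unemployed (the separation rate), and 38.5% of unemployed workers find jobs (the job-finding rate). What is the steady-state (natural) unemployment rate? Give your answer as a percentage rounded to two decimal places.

At steady state the flows balance: s·E = f·U, so U/(E+U) = s/(s+f).
u* = 1.19 / (1.19 + 38.5) = 1.19 / 39.69 = 3.00%.

Steady-state unemployment rate ≈ 3.00%.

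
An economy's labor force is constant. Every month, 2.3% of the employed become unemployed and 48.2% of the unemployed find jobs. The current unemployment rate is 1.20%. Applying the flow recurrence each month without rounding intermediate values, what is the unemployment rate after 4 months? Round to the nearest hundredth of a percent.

With a fixed labor force, u_{t+1} = u_t + s·(1−u_t) − f·u_t = u_t·(1−s−f) + s.
Here 1−s−f = 0.495 and s = 0.023.
u_1 = 0.012000 × 0.495 + 0.023 = 0.028940.
u_2 = 0.028940 × 0.495 + 0.023 = 0.037325.
u_3 = 0.037325 × 0.495 + 0.023 = 0.041476.
u_4 = 0.041476 × 0.495 + 0.023 = 0.043531.

Unemployment rate after four months ≈ 4.35%.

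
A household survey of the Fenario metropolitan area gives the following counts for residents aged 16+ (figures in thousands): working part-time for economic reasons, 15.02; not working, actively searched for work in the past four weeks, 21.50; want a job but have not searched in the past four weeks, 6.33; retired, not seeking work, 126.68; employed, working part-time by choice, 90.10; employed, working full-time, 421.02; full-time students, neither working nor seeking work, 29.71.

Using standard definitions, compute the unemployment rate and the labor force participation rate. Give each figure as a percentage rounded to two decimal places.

Unemployment rate ≈ 3.93%; labor force participation rate ≈ 77.09%.

Employed = 15.02 + 90.10 + 421.02 = 526.14 thousand (anyone who worked, including part-time for economic reasons, counts as employed).
Unemployed = 21.50 thousand.
Labor force = 526.14 + 21.50 = 547.64 thousand.
Not in labor force = 6.33 + 126.68 + 29.71 = 162.72 thousand (those not working and not actively searching are outside the labor force — including those who want a job but have given up searching).
Civilian working-age population = 547.64 + 162.72 = 710.36 thousand.
Unemployment rate = 21.50 / 547.64 = 3.93%.
Labor force participation rate = 547.64 / 710.36 = 77.09%.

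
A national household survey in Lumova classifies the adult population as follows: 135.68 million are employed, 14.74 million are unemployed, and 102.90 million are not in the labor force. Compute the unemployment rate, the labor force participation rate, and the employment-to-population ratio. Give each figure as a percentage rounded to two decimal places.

Unemployment rate ≈ 9.80%; labor force participation rate ≈ 59.38%; employment-population ratio ≈ 53.56%.

Labor force = employed + unemployed = 135.68 + 14.74 = 150.42 million.
Working-age population = 150.42 + 102.90 = 253.32 million.
Unemployment rate = 14.74 / 150.42 = 9.80%.
Labor force participation rate = 150.42 / 253.32 = 59.38%.
Employment-population ratio = 135.68 / 253.32 = 53.56%.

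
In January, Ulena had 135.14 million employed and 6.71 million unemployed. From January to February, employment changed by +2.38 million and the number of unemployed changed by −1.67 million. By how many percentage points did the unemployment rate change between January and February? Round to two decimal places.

January: labor force = 135.14 + 6.71 = 141.85; u = 6.71/141.85 = 4.73%.
February: labor force = 137.52 + 5.04 = 142.56; u = 5.04/142.56 = 3.54%.
Change = 3.54% − 4.73% = −1.19 pp.

The unemployment rate changed by −1.19 percentage points.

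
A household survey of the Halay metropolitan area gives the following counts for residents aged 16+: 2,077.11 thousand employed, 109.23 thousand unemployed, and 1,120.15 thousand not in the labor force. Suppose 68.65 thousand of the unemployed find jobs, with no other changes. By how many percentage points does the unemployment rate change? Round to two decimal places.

The unemployment rate changes by −3.14 percentage points.

Initially, labor force = 2,077.11 + 109.23 = 2,186.34 thousand, so u = 109.23/2,186.34 = 5.00%.
After the change, unemployed falls and employed rises by 68.65; labor force unchanged → E = 2,145.76, U = 40.58, labor force = 2,186.34 thousand.
New unemployment rate = 40.58 / 2,186.34 = 1.86%.
Change = 1.86% − 5.00% = −3.14 percentage points.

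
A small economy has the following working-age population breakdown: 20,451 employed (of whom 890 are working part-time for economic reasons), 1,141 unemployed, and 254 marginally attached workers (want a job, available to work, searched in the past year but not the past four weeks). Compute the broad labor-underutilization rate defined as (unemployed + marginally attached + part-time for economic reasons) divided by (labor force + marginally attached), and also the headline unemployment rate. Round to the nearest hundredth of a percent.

Labor force = 20,451 + 1,141 = 21,592.
Numerator = 1,141 + 254 + 890 = 2,285.
Denominator = 21,592 + 254 = 21,846.
Broad rate = 2,285 / 21,846 = 10.46%.
Headline unemployment rate = 1,141 / 21,592 = 5.28%.

Broad underutilization rate ≈ 10.46%; headline unemployment rate ≈ 5.28%.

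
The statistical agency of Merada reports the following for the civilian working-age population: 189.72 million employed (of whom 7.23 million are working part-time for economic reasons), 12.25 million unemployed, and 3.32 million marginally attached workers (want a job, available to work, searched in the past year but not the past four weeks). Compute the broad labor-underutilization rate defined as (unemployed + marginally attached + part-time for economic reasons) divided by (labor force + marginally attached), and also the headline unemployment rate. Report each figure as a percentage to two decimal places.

Labor force = 189.72 + 12.25 = 201.97 million.
Numerator = 12.25 + 3.32 + 7.23 = 22.80 million.
Denominator = 201.97 + 3.32 = 205.29 million.
Broad rate = 22.80 / 205.29 = 11.11%.
Headline unemployment rate = 12.25 / 201.97 = 6.07%.

Broad underutilization rate ≈ 11.11%; headline unemployment rate ≈ 6.07%.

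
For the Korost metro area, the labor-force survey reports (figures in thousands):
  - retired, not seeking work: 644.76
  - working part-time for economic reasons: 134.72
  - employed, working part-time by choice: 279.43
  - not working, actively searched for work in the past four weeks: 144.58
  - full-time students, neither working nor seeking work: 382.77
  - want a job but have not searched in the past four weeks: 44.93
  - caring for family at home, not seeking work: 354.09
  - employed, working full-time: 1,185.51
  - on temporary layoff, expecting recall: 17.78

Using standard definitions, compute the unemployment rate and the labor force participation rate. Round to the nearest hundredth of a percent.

Employed = 134.72 + 279.43 + 1,185.51 = 1,599.66 thousand (anyone who worked, including part-time for economic reasons, counts as employed).
Unemployed = 144.58 + 17.78 = 162.36 thousand (jobless and actively searching, or on temporary layoff).
Labor force = 1,599.66 + 162.36 = 1,762.02 thousand.
Not in labor force = 644.76 + 382.77 + 44.93 + 354.09 = 1,426.55 thousand (those not working and not actively searching are outside the labor force — including those who want a job but have given up searching).
Civilian working-age population = 1,762.02 + 1,426.55 = 3,188.57 thousand.
Unemployment rate = 162.36 / 1,762.02 = 9.21%.
Labor force participation rate = 1,762.02 / 3,188.57 = 55.26%.

Unemployment rate ≈ 9.21%; labor force participation rate ≈ 55.26%.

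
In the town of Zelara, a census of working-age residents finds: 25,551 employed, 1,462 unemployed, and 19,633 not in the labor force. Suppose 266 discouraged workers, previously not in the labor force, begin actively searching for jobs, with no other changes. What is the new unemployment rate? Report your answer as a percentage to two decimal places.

Initially, labor force = 25,551 + 1,462 = 27,013, so u = 1,462/27,013 = 5.41%.
After the change, unemployed and labor force both rise by 266 → E = 25,551, U = 1,728, labor force = 27,279.
New unemployment rate = 1,728 / 27,279 = 6.33%.

New unemployment rate ≈ 6.33%.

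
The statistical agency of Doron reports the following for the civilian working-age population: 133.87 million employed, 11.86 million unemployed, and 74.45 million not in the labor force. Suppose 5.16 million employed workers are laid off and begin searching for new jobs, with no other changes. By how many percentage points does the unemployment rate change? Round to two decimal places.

The unemployment rate changes by +3.54 percentage points.

Initially, labor force = 133.87 + 11.86 = 145.73 million, so u = 11.86/145.73 = 8.14%.
After the change, employed falls and unemployed rises by 5.16; labor force unchanged → E = 128.71, U = 17.02, labor force = 145.73 million.
New unemployment rate = 17.02 / 145.73 = 11.68%.
Change = 11.68% − 8.14% = +3.54 percentage points.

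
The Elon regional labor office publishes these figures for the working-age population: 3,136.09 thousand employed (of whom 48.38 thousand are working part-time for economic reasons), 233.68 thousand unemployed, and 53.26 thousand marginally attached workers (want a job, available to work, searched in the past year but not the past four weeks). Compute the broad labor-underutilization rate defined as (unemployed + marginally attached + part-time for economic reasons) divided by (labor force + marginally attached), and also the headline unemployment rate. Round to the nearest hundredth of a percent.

Labor force = 3,136.09 + 233.68 = 3,369.77 thousand.
Numerator = 233.68 + 53.26 + 48.38 = 335.32 thousand.
Denominator = 3,369.77 + 53.26 = 3,423.03 thousand.
Broad rate = 335.32 / 3,423.03 = 9.80%.
Headline unemployment rate = 233.68 / 3,369.77 = 6.93%.

Broad underutilization rate ≈ 9.80%; headline unemployment rate ≈ 6.93%.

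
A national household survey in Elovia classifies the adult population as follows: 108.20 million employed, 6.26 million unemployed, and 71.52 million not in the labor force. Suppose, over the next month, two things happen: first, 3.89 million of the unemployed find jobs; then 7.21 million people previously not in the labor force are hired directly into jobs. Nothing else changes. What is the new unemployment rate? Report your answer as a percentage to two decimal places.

New unemployment rate ≈ 1.95%.

Initially, labor force = 108.20 + 6.26 = 114.46 million, so u = 6.26/114.46 = 5.47%.
After the first change, unemployed falls and employed rises by 3.89; labor force unchanged → E = 112.09, U = 2.37, labor force = 114.46 million.
After the second change, employed and labor force both rise by 7.21; unemployed unchanged → E = 119.30, U = 2.37, labor force = 121.67 million.
New unemployment rate = 2.37 / 121.67 = 1.95%.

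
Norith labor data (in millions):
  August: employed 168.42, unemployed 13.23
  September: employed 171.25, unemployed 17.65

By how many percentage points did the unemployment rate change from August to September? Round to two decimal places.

August: labor force = 168.42 + 13.23 = 181.65; u = 13.23/181.65 = 7.28%.
September: labor force = 171.25 + 17.65 = 188.90; u = 17.65/188.90 = 9.34%.
Change = 9.34% − 7.28% = +2.06 pp.

The unemployment rate changed by +2.06 percentage points.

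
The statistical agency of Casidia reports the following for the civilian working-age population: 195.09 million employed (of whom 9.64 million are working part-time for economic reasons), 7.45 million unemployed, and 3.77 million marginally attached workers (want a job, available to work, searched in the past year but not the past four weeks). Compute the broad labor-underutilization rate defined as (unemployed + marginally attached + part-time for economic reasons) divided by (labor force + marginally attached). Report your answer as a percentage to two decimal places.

Broad underutilization rate ≈ 10.11%.

Labor force = 195.09 + 7.45 = 202.54 million.
Numerator = 7.45 + 3.77 + 9.64 = 20.86 million.
Denominator = 202.54 + 3.77 = 206.31 million.
Broad rate = 20.86 / 206.31 = 10.11%.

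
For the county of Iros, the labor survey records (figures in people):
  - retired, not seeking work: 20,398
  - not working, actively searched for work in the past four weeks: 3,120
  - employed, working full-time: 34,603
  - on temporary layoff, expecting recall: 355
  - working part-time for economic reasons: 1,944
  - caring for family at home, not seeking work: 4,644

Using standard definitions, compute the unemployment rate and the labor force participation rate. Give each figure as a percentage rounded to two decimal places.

Employed = 34,603 + 1,944 = 36,547 (anyone who worked, including part-time for economic reasons, counts as employed).
Unemployed = 3,120 + 355 = 3,475 (jobless and actively searching, or on temporary layoff).
Labor force = 36,547 + 3,475 = 40,022.
Not in labor force = 20,398 + 4,644 = 25,042 (those not working and not actively searching are outside the labor force).
Civilian working-age population = 40,022 + 25,042 = 65,064.
Unemployment rate = 3,475 / 40,022 = 8.68%.
Labor force participation rate = 40,022 / 65,064 = 61.51%.

Unemployment rate ≈ 8.68%; labor force participation rate ≈ 61.51%.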